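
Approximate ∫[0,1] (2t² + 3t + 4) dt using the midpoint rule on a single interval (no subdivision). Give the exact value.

6

M = (b−a)·f(0.5) = 1·(6) = 6.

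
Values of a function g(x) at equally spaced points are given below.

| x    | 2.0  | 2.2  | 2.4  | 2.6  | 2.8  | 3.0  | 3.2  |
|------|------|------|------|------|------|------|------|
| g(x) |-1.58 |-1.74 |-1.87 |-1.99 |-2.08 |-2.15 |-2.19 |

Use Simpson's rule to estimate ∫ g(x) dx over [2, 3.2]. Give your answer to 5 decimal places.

-2.34600

h = 0.2, n = 6.
(h/3)·[y₀ + 4y₁ + 2y₂ + 4y₃ + 2y₄ + 4y₅ + y₆] = 0.066667·(-35.19) = -2.34600.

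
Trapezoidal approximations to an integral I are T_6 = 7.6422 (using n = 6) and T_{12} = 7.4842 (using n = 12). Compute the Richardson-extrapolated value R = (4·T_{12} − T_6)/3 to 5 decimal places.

R = (4·T_{12} − T_6) / 3 = (4·7.4842 − 7.6422)/3 = (22.2946)/3 = 7.43153.

7.43153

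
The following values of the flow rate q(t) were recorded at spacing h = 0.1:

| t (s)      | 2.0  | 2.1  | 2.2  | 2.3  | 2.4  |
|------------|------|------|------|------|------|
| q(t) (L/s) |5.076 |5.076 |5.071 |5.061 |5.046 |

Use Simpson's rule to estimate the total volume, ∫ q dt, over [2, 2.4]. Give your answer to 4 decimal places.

h = 0.1, n = 4.
(h/3)·[y₀ + 4y₁ + 2y₂ + 4y₃ + y₄] = 0.033333·(60.812) = 2.0271.

2.0271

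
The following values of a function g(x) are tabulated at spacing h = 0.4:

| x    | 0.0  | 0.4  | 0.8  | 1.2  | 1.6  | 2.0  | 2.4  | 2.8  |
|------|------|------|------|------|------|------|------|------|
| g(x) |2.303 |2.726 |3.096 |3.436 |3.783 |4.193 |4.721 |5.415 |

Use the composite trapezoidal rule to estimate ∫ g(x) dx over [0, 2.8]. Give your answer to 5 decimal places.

10.32560

h = 0.4, n = 7.
(h/2)·[y₀ + 2y₁ + 2y₂ + 2y₃ + 2y₄ + 2y₅ + 2y₆ + y₇] = 0.2·(51.628) = 10.32560.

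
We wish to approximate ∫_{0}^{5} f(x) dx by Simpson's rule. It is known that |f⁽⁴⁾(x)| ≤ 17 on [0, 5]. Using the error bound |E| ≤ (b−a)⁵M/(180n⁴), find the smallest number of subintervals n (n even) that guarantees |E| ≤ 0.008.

Need 53125/(180n⁴) ≤ 0.008.
n⁴ ≥ 53125/(180·0.008) = 36892.4 ⇒ n ≥ 13.8591, so the smallest even n is 14. (n must be even for Simpson's rule.)

14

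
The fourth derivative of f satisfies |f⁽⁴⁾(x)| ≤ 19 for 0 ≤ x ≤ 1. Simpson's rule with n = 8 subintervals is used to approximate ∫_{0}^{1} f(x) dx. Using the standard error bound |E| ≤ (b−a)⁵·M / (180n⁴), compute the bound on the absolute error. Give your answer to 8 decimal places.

|E| ≤ (1)⁵·19 / (180·8⁴) = 19/737280 = 0.00002577.

0.00002577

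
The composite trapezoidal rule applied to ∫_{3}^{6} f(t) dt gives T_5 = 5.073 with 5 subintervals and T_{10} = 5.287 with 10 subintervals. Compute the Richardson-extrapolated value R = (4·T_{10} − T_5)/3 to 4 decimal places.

R = (4·T_{10} − T_5) / 3 = (4·5.287 − 5.073)/3 = (16.075)/3 = 5.3583.

5.3583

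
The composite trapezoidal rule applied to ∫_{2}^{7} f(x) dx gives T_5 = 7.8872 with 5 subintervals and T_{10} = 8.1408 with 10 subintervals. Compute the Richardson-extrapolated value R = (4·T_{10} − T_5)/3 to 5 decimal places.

R = (4·T_{10} − T_5) / 3 = (4·8.1408 − 7.8872)/3 = (24.6760)/3 = 8.22533.

8.22533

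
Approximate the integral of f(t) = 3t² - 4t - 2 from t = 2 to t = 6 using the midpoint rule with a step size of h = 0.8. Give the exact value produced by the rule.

135.36

h = (6 − 2)/5 = 0.8.
Midpoints m₁,…,m₅ = 2.4, 3.2, 4, 4.8, 5.6.
f(m₁)=5.68, f(m₂)=15.92, f(m₃)=30, f(m₄)=47.92, f(m₅)=69.68.
h·[f(m₁) + f(m₂) + f(m₃) + f(m₄) + f(m₅)] = 0.8·(169.2) = 135.36.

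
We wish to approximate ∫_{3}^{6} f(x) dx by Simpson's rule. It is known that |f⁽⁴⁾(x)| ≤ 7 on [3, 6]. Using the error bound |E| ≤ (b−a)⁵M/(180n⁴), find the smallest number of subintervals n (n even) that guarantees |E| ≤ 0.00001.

Need 1701/(180n⁴) ≤ 0.00001.
n⁴ ≥ 1701/(180·0.00001) = 945000 ⇒ n ≥ 31.1787, so the smallest even n is 32. (n must be even for Simpson's rule.)

32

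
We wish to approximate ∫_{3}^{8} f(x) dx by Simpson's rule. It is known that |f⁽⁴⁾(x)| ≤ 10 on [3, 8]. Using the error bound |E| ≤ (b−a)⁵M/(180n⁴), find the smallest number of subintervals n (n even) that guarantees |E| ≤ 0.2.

Need 31250/(180n⁴) ≤ 0.2.
n⁴ ≥ 31250/(180·0.2) = 868.056 ⇒ n ≥ 5.4280, so the smallest even n is 6. (n must be even for Simpson's rule.)

6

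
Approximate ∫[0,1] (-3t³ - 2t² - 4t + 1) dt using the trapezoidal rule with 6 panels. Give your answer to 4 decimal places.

-2.4468

h = (1 − 0)/6 = 0.166667.
Nodes t₀,…,t₆ = 0, 0.166667, 0.333333, 0.5, 0.666667, 0.833333, 1.
f(t) = -3t³ - 2t² - 4t + 1: f₀=1, f₁=0.263889, f₂=-0.666667, f₃=-1.875, f₄=-3.444444, f₅=-5.458333, f₆=-8.
(h/2)·[f₀ + 2f₁ + 2f₂ + 2f₃ + 2f₄ + 2f₅ + f₆] = 0.083333·(-29.361111) = -2.4468.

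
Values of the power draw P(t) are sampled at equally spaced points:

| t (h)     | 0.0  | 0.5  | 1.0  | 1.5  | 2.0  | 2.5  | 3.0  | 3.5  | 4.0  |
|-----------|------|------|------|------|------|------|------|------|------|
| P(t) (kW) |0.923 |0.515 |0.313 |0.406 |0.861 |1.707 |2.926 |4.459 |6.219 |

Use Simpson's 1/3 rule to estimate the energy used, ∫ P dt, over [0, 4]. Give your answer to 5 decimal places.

h = 0.5, n = 8.
(h/3)·[y₀ + 4y₁ + 2y₂ + 4y₃ + 2y₄ + 4y₅ + 2y₆ + 4y₇ + y₈] = 0.166667·(43.690) = 7.28167.

7.28167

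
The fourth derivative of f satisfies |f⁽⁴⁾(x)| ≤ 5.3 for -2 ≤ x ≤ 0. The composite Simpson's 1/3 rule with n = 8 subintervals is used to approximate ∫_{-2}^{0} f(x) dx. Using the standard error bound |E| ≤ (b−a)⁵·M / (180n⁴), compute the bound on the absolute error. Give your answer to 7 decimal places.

|E| ≤ (2)⁵·5.3 / (180·8⁴) = 169.6/737280 = 0.0002300.

0.0002300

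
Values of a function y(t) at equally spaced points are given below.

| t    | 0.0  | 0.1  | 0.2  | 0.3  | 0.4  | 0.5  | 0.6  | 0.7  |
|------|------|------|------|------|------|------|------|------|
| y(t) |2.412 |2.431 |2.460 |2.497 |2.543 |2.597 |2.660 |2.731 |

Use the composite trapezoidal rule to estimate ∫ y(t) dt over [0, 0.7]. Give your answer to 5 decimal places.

h = 0.1, n = 7.
(h/2)·[y₀ + 2y₁ + 2y₂ + 2y₃ + 2y₄ + 2y₅ + 2y₆ + y₇] = 0.05·(35.519) = 1.77595.

1.77595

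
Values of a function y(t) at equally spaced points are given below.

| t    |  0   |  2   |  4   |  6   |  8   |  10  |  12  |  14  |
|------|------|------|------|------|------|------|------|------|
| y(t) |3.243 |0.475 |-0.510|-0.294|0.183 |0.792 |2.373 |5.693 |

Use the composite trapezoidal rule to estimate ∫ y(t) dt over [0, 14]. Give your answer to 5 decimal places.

14.97400

h = 2, n = 7.
(h/2)·[y₀ + 2y₁ + 2y₂ + 2y₃ + 2y₄ + 2y₅ + 2y₆ + y₇] = 1·(14.974) = 14.97400.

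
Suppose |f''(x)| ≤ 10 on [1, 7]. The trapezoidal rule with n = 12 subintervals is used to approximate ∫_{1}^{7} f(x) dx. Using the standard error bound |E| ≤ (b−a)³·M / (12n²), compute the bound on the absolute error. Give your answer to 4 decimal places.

1.2500

|E| ≤ (6)³·10 / (12·12²) = 2160/1728 = 1.2500.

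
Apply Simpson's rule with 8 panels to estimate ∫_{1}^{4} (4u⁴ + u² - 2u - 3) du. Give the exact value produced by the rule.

815.431640625

h = (4 − 1)/8 = 0.375.
Nodes u₀,…,u₈ = 1, 1.375, 1.75, 2.125, 2.5, 2.875, 3.25, 3.625, 4.
f(u) = 4u⁴ + u² - 2u - 3: f₀=0, f₁=10.4384765625, f₂=34.078125, f₃=78.8291015625, f₄=154.5, f₅=272.7978515625, f₆=447.328125, f₇=693.5947265625, f₈=1029.
(h/3)·[f₀ + 4f₁ + 2f₂ + 4f₃ + 2f₄ + 4f₅ + 2f₆ + 4f₇ + f₈] = 0.125·(6523.453125) = 815.431640625.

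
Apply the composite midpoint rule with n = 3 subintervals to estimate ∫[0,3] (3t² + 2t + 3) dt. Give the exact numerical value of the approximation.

44.25

h = (3 − 0)/3 = 1.
Midpoints m₁,…,m₃ = 0.5, 1.5, 2.5.
f(m₁)=4.75, f(m₂)=12.75, f(m₃)=26.75.
h·[f(m₁) + f(m₂) + f(m₃)] = 1·(44.25) = 44.25.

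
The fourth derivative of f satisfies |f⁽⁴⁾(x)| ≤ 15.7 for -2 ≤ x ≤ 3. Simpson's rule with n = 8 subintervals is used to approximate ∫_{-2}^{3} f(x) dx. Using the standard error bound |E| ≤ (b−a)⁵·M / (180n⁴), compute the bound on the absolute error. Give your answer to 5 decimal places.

0.06655

|E| ≤ (5)⁵·15.7 / (180·8⁴) = 49062.5/737280 = 0.06655.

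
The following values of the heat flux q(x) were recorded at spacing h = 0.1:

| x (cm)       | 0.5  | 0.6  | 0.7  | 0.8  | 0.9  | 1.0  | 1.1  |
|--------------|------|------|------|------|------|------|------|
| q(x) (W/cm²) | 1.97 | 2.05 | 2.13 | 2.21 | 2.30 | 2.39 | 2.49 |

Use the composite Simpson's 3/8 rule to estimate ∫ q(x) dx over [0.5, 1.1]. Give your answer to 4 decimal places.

1.3309

h = 0.1, n = 6.
(3h/8)·[y₀ + 3y₁ + 3y₂ + 2y₃ + 3y₄ + 3y₅ + y₆] = 0.0375·(35.49) = 1.3309.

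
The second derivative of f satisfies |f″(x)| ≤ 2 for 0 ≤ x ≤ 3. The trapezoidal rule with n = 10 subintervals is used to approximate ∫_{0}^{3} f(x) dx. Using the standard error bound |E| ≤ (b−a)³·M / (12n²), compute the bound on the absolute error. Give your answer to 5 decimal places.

0.04500

|E| ≤ (3)³·2 / (12·10²) = 54/1200 = 0.04500.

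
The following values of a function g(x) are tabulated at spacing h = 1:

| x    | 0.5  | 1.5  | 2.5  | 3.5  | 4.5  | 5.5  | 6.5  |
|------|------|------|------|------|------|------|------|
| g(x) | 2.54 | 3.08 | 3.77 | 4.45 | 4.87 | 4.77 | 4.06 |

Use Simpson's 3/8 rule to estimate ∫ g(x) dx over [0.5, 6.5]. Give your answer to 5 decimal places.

h = 1, n = 6.
(3h/8)·[y₀ + 3y₁ + 3y₂ + 2y₃ + 3y₄ + 3y₅ + y₆] = 0.375·(64.97) = 24.36375.

24.36375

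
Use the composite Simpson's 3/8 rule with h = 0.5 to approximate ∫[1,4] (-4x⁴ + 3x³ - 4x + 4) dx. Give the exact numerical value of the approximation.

h = (4 − 1)/6 = 0.5.
Nodes x₀,…,x₆ = 1, 1.5, 2, 2.5, 3, 3.5, 4.
f(x) = -4x⁴ + 3x³ - 4x + 4: f₀=-1, f₁=-12.125, f₂=-44, f₃=-115.375, f₄=-251, f₅=-481.625, f₆=-844.
(3h/8)·[f₀ + 3f₁ + 3f₂ + 2f₃ + 3f₄ + 3f₅ + f₆] = 0.1875·(-3442) = -645.375.

-645.375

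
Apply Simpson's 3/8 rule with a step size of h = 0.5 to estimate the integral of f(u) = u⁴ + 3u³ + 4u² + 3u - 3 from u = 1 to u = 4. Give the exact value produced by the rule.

493.40625

h = (4 − 1)/6 = 0.5.
Nodes u₀,…,u₆ = 1, 1.5, 2, 2.5, 3, 3.5, 4.
f(u) = u⁴ + 3u³ + 4u² + 3u - 3: f₀=8, f₁=25.6875, f₂=59, f₃=115.4375, f₄=204, f₅=335.1875, f₆=521.
(3h/8)·[f₀ + 3f₁ + 3f₂ + 2f₃ + 3f₄ + 3f₅ + f₆] = 0.1875·(2631.5) = 493.40625.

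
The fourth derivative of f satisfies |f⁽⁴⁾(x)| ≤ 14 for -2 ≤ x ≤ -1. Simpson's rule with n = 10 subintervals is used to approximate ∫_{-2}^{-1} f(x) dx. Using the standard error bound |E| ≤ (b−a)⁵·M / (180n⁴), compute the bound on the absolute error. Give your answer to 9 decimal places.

0.000007778

|E| ≤ (1)⁵·14 / (180·10⁴) = 14/1800000 = 0.000007778.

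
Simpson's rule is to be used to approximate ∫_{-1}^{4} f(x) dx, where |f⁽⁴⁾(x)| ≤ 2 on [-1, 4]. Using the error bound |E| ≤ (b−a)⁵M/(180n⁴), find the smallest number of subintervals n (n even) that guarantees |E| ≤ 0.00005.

Need 6250/(180n⁴) ≤ 0.00005.
n⁴ ≥ 6250/(180·0.00005) = 694444 ⇒ n ≥ 28.8675, so the smallest even n is 30. (n must be even for Simpson's rule.)

30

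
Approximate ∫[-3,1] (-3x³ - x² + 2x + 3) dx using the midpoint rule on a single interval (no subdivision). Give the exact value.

M = (b−a)·f(-1) = 4·(3) = 12.

12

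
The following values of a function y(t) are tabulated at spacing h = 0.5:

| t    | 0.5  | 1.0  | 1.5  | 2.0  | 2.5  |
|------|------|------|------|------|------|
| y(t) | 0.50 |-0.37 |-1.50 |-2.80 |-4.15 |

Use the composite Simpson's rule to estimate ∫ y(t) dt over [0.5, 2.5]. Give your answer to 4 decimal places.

-3.2217

h = 0.5, n = 4.
(h/3)·[y₀ + 4y₁ + 2y₂ + 4y₃ + y₄] = 0.166667·(-19.33) = -3.2217.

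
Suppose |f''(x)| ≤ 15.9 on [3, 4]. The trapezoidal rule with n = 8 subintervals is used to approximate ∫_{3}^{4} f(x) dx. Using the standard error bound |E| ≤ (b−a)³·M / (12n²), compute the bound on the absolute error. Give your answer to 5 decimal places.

|E| ≤ (1)³·15.9 / (12·8²) = 15.9/768 = 0.02070.

0.02070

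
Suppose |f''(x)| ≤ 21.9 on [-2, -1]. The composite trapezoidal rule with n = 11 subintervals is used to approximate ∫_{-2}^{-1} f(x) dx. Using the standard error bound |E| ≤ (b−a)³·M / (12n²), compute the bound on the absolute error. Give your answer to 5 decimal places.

0.01508

|E| ≤ (1)³·21.9 / (12·11²) = 21.9/1452 = 0.01508.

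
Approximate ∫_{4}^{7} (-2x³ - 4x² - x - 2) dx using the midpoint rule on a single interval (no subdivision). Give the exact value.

M = (b−a)·f(5.5) = 3·(-461.25) = -1383.75.

-1383.75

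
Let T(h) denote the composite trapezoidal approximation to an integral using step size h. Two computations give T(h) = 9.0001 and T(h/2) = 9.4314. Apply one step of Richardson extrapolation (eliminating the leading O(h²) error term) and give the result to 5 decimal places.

9.57517

R = (4·T(h/2) − T(h)) / 3 = (4·9.4314 − 9.0001)/3 = (28.7255)/3 = 9.57517.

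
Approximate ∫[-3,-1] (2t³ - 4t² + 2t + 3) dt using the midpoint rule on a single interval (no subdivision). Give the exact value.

M = (b−a)·f(-2) = 2·(-33) = -66.

-66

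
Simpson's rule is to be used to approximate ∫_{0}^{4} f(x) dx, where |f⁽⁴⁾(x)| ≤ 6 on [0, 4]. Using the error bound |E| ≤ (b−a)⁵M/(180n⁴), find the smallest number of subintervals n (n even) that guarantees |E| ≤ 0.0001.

Need 6144/(180n⁴) ≤ 0.0001.
n⁴ ≥ 6144/(180·0.0001) = 341333 ⇒ n ≥ 24.1710, so the smallest even n is 26. (n must be even for Simpson's rule.)

26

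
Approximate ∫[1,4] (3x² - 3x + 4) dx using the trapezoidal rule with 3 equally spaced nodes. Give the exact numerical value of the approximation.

55.875

h = (4 − 1)/2 = 1.5.
Nodes x₀,…,x₂ = 1, 2.5, 4.
f(x) = 3x² - 3x + 4: f₀=4, f₁=15.25, f₂=40.
(h/2)·[f₀ + 2f₁ + f₂] = 0.75·(74.5) = 55.875.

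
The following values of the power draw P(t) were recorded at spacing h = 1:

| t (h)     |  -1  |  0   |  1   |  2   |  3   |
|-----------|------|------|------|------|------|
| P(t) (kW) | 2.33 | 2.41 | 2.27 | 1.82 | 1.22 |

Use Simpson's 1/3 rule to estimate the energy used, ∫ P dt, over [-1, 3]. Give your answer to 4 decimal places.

h = 1, n = 4.
(h/3)·[y₀ + 4y₁ + 2y₂ + 4y₃ + y₄] = 0.333333·(25.01) = 8.3367.

8.3367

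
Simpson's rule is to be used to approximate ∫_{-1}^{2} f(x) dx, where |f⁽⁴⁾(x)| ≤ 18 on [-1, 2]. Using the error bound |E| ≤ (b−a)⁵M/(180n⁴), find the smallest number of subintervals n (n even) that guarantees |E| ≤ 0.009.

8

Need 4374/(180n⁴) ≤ 0.009.
n⁴ ≥ 4374/(180·0.009) = 2700 ⇒ n ≥ 7.2084, so the smallest even n is 8. (n must be even for Simpson's rule.)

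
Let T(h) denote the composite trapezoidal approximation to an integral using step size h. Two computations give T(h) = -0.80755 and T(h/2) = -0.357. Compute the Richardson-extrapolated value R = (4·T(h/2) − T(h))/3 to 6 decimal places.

R = (4·T(h/2) − T(h)) / 3 = (4·(-0.357) − (-0.80755))/3 = (-0.62045)/3 = -0.206817.

-0.206817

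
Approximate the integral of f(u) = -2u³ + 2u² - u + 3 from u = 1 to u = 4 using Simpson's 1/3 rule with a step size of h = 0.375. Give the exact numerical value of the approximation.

h = (4 − 1)/8 = 0.375.
Nodes u₀,…,u₈ = 1, 1.375, 1.75, 2.125, 2.5, 2.875, 3.25, 3.625, 4.
f(u) = -2u³ + 2u² - u + 3: f₀=2, f₁=0.20703125, f₂=-3.34375, f₃=-9.28515625, f₄=-18.25, f₅=-30.87109375, f₆=-47.78125, f₇=-69.61328125, f₈=-97.
(h/3)·[f₀ + 4f₁ + 2f₂ + 4f₃ + 2f₄ + 4f₅ + 2f₆ + 4f₇ + f₈] = 0.125·(-672) = -84.

-84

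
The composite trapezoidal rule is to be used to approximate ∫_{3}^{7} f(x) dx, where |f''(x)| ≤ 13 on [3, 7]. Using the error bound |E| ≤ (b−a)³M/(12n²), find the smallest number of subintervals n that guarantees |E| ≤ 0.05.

38

Need 832/(12n²) ≤ 0.05.
n² ≥ 832/(12·0.05) = 1386.67 ⇒ n ≥ 37.2380, so the smallest n is 38.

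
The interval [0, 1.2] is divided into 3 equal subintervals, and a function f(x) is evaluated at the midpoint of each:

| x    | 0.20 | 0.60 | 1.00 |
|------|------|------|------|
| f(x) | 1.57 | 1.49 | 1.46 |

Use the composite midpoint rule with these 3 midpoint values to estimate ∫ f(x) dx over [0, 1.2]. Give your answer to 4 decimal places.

1.8080

h = 0.4, n = 3.
h·[y(m₁) + y(m₂) + y(m₃)] = 0.4·(4.52) = 1.8080.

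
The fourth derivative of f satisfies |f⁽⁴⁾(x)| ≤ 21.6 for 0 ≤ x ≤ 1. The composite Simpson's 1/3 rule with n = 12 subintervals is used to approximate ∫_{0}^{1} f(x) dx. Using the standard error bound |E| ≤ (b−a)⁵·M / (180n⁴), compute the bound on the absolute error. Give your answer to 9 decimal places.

|E| ≤ (1)⁵·21.6 / (180·12⁴) = 21.6/3732480 = 0.000005787.

0.000005787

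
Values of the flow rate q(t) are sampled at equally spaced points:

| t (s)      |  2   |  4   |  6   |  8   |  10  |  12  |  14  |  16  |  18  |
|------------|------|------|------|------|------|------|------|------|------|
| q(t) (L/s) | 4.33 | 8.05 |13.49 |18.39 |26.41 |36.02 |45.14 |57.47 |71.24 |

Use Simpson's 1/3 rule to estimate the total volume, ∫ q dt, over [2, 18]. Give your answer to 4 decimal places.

h = 2, n = 8.
(h/3)·[y₀ + 4y₁ + 2y₂ + 4y₃ + 2y₄ + 4y₅ + 2y₆ + 4y₇ + y₈] = 0.666667·(725.37) = 483.5800.

483.5800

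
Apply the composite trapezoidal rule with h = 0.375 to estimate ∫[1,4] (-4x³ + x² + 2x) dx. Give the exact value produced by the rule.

h = (4 − 1)/8 = 0.375.
Nodes x₀,…,x₈ = 1, 1.375, 1.75, 2.125, 2.5, 2.875, 3.25, 3.625, 4.
f(x) = -4x³ + x² + 2x: f₀=-1, f₁=-5.7578125, f₂=-14.875, f₃=-29.6171875, f₄=-51.25, f₅=-81.0390625, f₆=-120.25, f₇=-170.1484375, f₈=-232.
(h/2)·[f₀ + 2f₁ + 2f₂ + 2f₃ + 2f₄ + 2f₅ + 2f₆ + 2f₇ + f₈] = 0.1875·(-1178.875) = -221.0390625.

-221.0390625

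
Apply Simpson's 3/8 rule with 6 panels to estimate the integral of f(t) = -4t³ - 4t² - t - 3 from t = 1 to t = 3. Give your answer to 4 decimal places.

h = (3 − 1)/6 = 0.333333.
Nodes t₀,…,t₆ = 1, 1.333333, 1.666667, 2, 2.333333, 2.666667, 3.
f(t) = -4t³ - 4t² - t - 3: f₀=-12, f₁=-20.925926, f₂=-34.296296, f₃=-53, f₄=-77.925926, f₅=-109.962963, f₆=-150.
(3h/8)·[f₀ + 3f₁ + 3f₂ + 2f₃ + 3f₄ + 3f₅ + f₆] = 0.125·(-997.333333) = -124.6667.

-124.6667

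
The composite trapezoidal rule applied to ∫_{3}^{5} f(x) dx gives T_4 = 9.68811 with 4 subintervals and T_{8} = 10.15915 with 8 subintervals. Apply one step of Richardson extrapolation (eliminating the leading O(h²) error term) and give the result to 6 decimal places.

10.316163

R = (4·T_{8} − T_4) / 3 = (4·10.15915 − 9.68811)/3 = (30.94849)/3 = 10.316163.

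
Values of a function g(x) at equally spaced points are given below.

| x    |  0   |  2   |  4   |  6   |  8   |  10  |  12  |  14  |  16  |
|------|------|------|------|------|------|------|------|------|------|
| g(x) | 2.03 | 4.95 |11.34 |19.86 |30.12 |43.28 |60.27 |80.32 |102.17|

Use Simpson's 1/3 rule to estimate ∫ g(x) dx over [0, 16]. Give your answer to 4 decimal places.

h = 2, n = 8.
(h/3)·[y₀ + 4y₁ + 2y₂ + 4y₃ + 2y₄ + 4y₅ + 2y₆ + 4y₇ + y₈] = 0.666667·(901.30) = 600.8667.

600.8667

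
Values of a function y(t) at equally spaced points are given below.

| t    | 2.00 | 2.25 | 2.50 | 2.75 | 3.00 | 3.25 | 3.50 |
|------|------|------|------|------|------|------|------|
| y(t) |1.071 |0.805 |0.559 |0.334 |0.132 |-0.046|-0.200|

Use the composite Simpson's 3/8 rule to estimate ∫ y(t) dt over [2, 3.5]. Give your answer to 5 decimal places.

h = 0.25, n = 6.
(3h/8)·[y₀ + 3y₁ + 3y₂ + 2y₃ + 3y₄ + 3y₅ + y₆] = 0.09375·(5.889) = 0.55209.

0.55209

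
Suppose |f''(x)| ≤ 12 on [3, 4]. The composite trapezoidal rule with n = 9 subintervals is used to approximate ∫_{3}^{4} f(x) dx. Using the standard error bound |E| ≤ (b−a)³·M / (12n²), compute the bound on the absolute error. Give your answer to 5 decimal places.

|E| ≤ (1)³·12 / (12·9²) = 12/972 = 0.01235.

0.01235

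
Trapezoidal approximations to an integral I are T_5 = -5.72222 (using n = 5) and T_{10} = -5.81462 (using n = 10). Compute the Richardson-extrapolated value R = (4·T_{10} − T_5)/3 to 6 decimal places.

-5.845420

R = (4·T_{10} − T_5) / 3 = (4·(-5.81462) − (-5.72222))/3 = (-17.53626)/3 = -5.845420.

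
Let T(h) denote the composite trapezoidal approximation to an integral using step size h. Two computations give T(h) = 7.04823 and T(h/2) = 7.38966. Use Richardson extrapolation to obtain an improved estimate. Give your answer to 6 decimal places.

7.503470

R = (4·T(h/2) − T(h)) / 3 = (4·7.38966 − 7.04823)/3 = (22.51041)/3 = 7.503470.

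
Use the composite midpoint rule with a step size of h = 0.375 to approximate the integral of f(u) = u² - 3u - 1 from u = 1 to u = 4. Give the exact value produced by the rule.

h = (4 − 1)/8 = 0.375.
Midpoints m₁,…,m₈ = 1.1875, 1.5625, 1.9375, 2.3125, 2.6875, 3.0625, 3.4375, 3.8125.
f(m₁)=-3.15234375, f(m₂)=-3.24609375, f(m₃)=-3.05859375, f(m₄)=-2.58984375, f(m₅)=-1.83984375, f(m₆)=-0.80859375, f(m₇)=0.50390625, f(m₈)=2.09765625.
h·[f(m₁) + f(m₂) + f(m₃) + f(m₄) + f(m₅) + f(m₆) + f(m₇) + f(m₈)] = 0.375·(-12.09375) = -4.53515625.

-4.53515625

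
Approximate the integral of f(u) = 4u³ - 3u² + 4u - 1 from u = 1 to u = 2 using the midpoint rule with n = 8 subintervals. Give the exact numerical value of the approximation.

h = (2 − 1)/8 = 0.125.
Midpoints m₁,…,m₈ = 1.0625, 1.1875, 1.3125, 1.4375, 1.5625, 1.6875, 1.8125, 1.9375.
f(m₁)=4.6611328125, f(m₂)=6.2177734375, f(m₃)=8.1259765625, f(m₄)=10.4326171875, f(m₅)=13.1845703125, f(m₆)=16.4287109375, f(m₇)=20.2119140625, f(m₈)=24.5810546875.
h·[f(m₁) + f(m₂) + f(m₃) + f(m₄) + f(m₅) + f(m₆) + f(m₇) + f(m₈)] = 0.125·(103.84375) = 12.98046875.

12.98046875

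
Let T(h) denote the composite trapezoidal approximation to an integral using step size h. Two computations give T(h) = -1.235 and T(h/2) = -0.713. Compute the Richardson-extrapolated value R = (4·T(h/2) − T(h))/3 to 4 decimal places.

R = (4·T(h/2) − T(h)) / 3 = (4·(-0.713) − (-1.235))/3 = (-1.617)/3 = -0.5390.

-0.5390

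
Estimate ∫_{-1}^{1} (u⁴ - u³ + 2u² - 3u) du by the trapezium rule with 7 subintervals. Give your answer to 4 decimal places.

h = (1 − (-1))/7 = 0.285714.
Nodes u₀,…,u₇ = -1, -0.714286, -0.428571, -0.142857, 0.142857, 0.428571, 0.714286, 1.
f(u) = u⁴ - u³ + 2u² - 3u: f₀=7, f₁=3.788005, f₂=1.765514, f₃=0.472720, f₄=-0.390254, f₅=-0.963349, f₆=-1.226572, f₇=-1.
(h/2)·[f₀ + 2f₁ + 2f₂ + 2f₃ + 2f₄ + 2f₅ + 2f₆ + f₇] = 0.142857·(12.892128) = 1.8417.

1.8417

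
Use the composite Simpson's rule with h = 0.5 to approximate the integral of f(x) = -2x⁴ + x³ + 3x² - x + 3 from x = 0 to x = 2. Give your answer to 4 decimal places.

h = (2 − 0)/4 = 0.5.
Nodes x₀,…,x₄ = 0, 0.5, 1, 1.5, 2.
f(x) = -2x⁴ + x³ + 3x² - x + 3: f₀=3, f₁=3.25, f₂=4, f₃=1.5, f₄=-11.
(h/3)·[f₀ + 4f₁ + 2f₂ + 4f₃ + f₄] = 0.166667·(19) = 3.1667.

3.1667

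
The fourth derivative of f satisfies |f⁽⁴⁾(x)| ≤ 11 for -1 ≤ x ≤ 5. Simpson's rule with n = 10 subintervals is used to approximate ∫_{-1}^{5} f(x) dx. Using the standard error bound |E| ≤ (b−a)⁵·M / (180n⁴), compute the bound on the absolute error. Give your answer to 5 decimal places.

0.04752

|E| ≤ (6)⁵·11 / (180·10⁴) = 85536/1800000 = 0.04752.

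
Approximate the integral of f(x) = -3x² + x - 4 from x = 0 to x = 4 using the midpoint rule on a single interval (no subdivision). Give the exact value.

-56

M = (b−a)·f(2) = 4·(-14) = -56.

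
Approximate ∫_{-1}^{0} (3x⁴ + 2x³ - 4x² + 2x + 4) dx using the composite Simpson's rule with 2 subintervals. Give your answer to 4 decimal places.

h = (0 − (-1))/2 = 0.5.
Nodes x₀,…,x₂ = -1, -0.5, 0.
f(x) = 3x⁴ + 2x³ - 4x² + 2x + 4: f₀=-1, f₁=1.9375, f₂=4.
(h/3)·[f₀ + 4f₁ + f₂] = 0.166667·(10.75) = 1.7917.

1.7917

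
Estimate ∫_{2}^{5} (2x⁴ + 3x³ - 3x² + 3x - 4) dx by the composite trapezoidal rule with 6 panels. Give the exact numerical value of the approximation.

1619.5

h = (5 − 2)/6 = 0.5.
Nodes x₀,…,x₆ = 2, 2.5, 3, 3.5, 4, 4.5, 5.
f(x) = 2x⁴ + 3x³ - 3x² + 3x - 4: f₀=46, f₁=109.75, f₂=221, f₃=398.5, f₄=664, f₅=1042.25, f₆=1561.
(h/2)·[f₀ + 2f₁ + 2f₂ + 2f₃ + 2f₄ + 2f₅ + f₆] = 0.25·(6478) = 1619.5.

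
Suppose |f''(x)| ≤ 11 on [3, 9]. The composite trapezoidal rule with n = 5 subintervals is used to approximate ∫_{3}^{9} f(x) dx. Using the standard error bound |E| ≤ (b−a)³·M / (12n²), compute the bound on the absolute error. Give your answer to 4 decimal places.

|E| ≤ (6)³·11 / (12·5²) = 2376/300 = 7.9200.

7.9200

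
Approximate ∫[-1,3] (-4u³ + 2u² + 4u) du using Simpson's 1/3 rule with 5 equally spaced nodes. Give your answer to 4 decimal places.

-45.3333

h = (3 − (-1))/4 = 1.
Nodes u₀,…,u₄ = -1, 0, 1, 2, 3.
f(u) = -4u³ + 2u² + 4u: f₀=2, f₁=0, f₂=2, f₃=-16, f₄=-78.
(h/3)·[f₀ + 4f₁ + 2f₂ + 4f₃ + f₄] = 0.333333·(-136) = -45.3333.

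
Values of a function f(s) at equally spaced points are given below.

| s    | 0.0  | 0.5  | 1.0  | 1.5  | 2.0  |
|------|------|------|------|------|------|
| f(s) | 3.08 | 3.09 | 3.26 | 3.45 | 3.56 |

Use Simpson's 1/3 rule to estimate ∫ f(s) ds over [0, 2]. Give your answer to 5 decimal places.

6.55333

h = 0.5, n = 4.
(h/3)·[y₀ + 4y₁ + 2y₂ + 4y₃ + y₄] = 0.166667·(39.32) = 6.55333.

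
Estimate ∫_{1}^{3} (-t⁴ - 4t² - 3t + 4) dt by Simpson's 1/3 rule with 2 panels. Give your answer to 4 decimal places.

h = (3 − 1)/2 = 1.
Nodes t₀,…,t₂ = 1, 2, 3.
f(t) = -t⁴ - 4t² - 3t + 4: f₀=-4, f₁=-34, f₂=-122.
(h/3)·[f₀ + 4f₁ + f₂] = 0.333333·(-262) = -87.3333.

-87.3333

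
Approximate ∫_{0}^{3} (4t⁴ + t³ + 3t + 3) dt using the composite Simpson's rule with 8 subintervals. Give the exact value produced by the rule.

237.181640625

h = (3 − 0)/8 = 0.375.
Nodes t₀,…,t₈ = 0, 0.375, 0.75, 1.125, 1.5, 1.875, 2.25, 2.625, 3.
f(t) = 4t⁴ + t³ + 3t + 3: f₀=3, f₁=4.2568359375, f₂=6.9375, f₃=14.2060546875, f₄=31.125, f₅=64.6552734375, f₆=123.65625, f₇=218.8857421875, f₈=363.
(h/3)·[f₀ + 4f₁ + 2f₂ + 4f₃ + 2f₄ + 4f₅ + 2f₆ + 4f₇ + f₈] = 0.125·(1897.453125) = 237.181640625.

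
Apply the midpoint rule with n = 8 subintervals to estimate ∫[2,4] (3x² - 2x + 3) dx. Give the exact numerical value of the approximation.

49.96875

h = (4 − 2)/8 = 0.25.
Midpoints m₁,…,m₈ = 2.125, 2.375, 2.625, 2.875, 3.125, 3.375, 3.625, 3.875.
f(m₁)=12.296875, f(m₂)=15.171875, f(m₃)=18.421875, f(m₄)=22.046875, f(m₅)=26.046875, f(m₆)=30.421875, f(m₇)=35.171875, f(m₈)=40.296875.
h·[f(m₁) + f(m₂) + f(m₃) + f(m₄) + f(m₅) + f(m₆) + f(m₇) + f(m₈)] = 0.25·(199.875) = 49.96875.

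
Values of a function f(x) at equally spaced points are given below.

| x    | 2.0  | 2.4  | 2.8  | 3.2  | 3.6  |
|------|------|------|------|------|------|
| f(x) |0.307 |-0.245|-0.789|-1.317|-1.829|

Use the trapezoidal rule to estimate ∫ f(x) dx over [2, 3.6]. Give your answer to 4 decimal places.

h = 0.4, n = 4.
(h/2)·[y₀ + 2y₁ + 2y₂ + 2y₃ + y₄] = 0.2·(-6.224) = -1.2448.

-1.2448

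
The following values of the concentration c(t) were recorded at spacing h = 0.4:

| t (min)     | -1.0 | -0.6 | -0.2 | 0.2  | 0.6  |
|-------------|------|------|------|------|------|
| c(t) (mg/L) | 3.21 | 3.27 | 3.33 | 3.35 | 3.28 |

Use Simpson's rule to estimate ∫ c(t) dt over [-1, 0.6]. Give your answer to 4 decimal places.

5.2840

h = 0.4, n = 4.
(h/3)·[y₀ + 4y₁ + 2y₂ + 4y₃ + y₄] = 0.133333·(39.63) = 5.2840.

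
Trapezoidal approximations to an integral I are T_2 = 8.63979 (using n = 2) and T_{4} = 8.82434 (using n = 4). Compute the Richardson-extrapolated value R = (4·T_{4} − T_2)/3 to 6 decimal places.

8.885857

R = (4·T_{4} − T_2) / 3 = (4·8.82434 − 8.63979)/3 = (26.65757)/3 = 8.885857.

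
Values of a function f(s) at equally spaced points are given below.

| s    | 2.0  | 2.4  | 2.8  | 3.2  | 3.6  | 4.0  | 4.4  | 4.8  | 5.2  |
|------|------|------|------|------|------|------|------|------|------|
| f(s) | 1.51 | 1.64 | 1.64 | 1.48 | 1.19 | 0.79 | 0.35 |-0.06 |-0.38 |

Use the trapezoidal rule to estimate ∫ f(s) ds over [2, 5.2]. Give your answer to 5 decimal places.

3.03800

h = 0.4, n = 8.
(h/2)·[y₀ + 2y₁ + 2y₂ + 2y₃ + 2y₄ + 2y₅ + 2y₆ + 2y₇ + y₈] = 0.2·(15.19) = 3.03800.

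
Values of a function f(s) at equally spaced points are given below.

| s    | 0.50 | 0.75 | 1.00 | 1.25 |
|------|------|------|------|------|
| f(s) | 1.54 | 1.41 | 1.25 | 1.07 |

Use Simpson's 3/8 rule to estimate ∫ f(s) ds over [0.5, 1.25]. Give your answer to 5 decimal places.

0.99281

h = 0.25, n = 3.
(3h/8)·[y₀ + 3y₁ + 3y₂ + y₃] = 0.09375·(10.59) = 0.99281.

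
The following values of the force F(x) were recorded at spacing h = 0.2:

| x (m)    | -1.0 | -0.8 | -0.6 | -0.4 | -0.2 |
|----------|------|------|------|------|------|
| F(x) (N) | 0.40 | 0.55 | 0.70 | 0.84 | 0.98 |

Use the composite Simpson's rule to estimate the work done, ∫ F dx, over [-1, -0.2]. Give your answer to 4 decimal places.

h = 0.2, n = 4.
(h/3)·[y₀ + 4y₁ + 2y₂ + 4y₃ + y₄] = 0.066667·(8.34) = 0.5560.

0.5560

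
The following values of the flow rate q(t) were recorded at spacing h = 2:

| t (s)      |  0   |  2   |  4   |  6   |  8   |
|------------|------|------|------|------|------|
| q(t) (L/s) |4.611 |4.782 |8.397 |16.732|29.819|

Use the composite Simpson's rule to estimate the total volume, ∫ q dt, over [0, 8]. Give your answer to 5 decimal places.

h = 2, n = 4.
(h/3)·[y₀ + 4y₁ + 2y₂ + 4y₃ + y₄] = 0.666667·(137.280) = 91.52000.

91.52000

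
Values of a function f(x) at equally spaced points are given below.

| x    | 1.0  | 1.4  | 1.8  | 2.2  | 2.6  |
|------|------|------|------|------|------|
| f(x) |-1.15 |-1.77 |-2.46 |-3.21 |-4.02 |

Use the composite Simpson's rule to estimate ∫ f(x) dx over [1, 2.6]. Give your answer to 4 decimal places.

-4.0013

h = 0.4, n = 4.
(h/3)·[y₀ + 4y₁ + 2y₂ + 4y₃ + y₄] = 0.133333·(-30.01) = -4.0013.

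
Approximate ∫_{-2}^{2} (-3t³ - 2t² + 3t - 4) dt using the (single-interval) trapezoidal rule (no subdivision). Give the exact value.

T = (b−a)/2 · [f(-2) + f(2)] = 2·[6 + (-30)] = -48.

-48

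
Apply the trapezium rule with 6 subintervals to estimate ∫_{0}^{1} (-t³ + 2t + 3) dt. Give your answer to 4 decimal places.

3.7431

h = (1 − 0)/6 = 0.166667.
Nodes t₀,…,t₆ = 0, 0.166667, 0.333333, 0.5, 0.666667, 0.833333, 1.
f(t) = -t³ + 2t + 3: f₀=3, f₁=3.328704, f₂=3.629630, f₃=3.875, f₄=4.037037, f₅=4.087963, f₆=4.
(h/2)·[f₀ + 2f₁ + 2f₂ + 2f₃ + 2f₄ + 2f₅ + f₆] = 0.083333·(44.916667) = 3.7431.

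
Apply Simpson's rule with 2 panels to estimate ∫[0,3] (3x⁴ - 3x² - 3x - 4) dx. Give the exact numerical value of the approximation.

99.375

h = (3 − 0)/2 = 1.5.
Nodes x₀,…,x₂ = 0, 1.5, 3.
f(x) = 3x⁴ - 3x² - 3x - 4: f₀=-4, f₁=-0.0625, f₂=203.
(h/3)·[f₀ + 4f₁ + f₂] = 0.5·(198.75) = 99.375.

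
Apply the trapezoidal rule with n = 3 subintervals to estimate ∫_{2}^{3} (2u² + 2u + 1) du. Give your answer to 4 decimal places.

18.7037

h = (3 − 2)/3 = 0.333333.
Nodes u₀,…,u₃ = 2, 2.333333, 2.666667, 3.
f(u) = 2u² + 2u + 1: f₀=13, f₁=16.555556, f₂=20.555556, f₃=25.
(h/2)·[f₀ + 2f₁ + 2f₂ + f₃] = 0.166667·(112.222222) = 18.7037.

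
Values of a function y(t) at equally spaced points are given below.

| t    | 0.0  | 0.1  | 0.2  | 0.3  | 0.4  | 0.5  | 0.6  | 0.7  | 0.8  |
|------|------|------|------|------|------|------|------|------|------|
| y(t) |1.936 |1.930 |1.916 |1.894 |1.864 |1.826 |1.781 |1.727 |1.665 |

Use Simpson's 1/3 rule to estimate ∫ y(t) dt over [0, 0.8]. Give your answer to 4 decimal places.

1.4744

h = 0.1, n = 8.
(h/3)·[y₀ + 4y₁ + 2y₂ + 4y₃ + 2y₄ + 4y₅ + 2y₆ + 4y₇ + y₈] = 0.033333·(44.231) = 1.4744.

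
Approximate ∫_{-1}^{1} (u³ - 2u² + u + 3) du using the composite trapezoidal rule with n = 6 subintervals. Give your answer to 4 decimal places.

h = (1 − (-1))/6 = 0.333333.
Nodes u₀,…,u₆ = -1, -0.666667, -0.333333, 0, 0.333333, 0.666667, 1.
f(u) = u³ - 2u² + u + 3: f₀=-1, f₁=1.148148, f₂=2.407407, f₃=3, f₄=3.148148, f₅=3.074074, f₆=3.
(h/2)·[f₀ + 2f₁ + 2f₂ + 2f₃ + 2f₄ + 2f₅ + f₆] = 0.166667·(27.555556) = 4.5926.

4.5926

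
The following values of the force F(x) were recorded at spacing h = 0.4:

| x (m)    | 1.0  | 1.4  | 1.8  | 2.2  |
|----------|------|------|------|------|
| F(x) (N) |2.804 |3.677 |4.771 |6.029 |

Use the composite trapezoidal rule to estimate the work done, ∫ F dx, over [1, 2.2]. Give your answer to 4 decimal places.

h = 0.4, n = 3.
(h/2)·[y₀ + 2y₁ + 2y₂ + y₃] = 0.2·(25.729) = 5.1458.

5.1458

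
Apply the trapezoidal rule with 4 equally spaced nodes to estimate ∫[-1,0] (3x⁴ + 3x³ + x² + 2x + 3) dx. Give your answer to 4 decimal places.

2.2284

h = (0 − (-1))/3 = 0.333333.
Nodes x₀,…,x₃ = -1, -0.666667, -0.333333, 0.
f(x) = 3x⁴ + 3x³ + x² + 2x + 3: f₀=2, f₁=1.814815, f₂=2.370370, f₃=3.
(h/2)·[f₀ + 2f₁ + 2f₂ + f₃] = 0.166667·(13.370370) = 2.2284.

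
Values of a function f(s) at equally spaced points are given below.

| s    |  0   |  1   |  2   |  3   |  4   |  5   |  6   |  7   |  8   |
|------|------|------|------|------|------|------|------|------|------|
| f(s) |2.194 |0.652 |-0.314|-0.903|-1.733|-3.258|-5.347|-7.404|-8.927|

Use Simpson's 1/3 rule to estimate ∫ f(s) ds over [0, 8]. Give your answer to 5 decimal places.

h = 1, n = 8.
(h/3)·[y₀ + 4y₁ + 2y₂ + 4y₃ + 2y₄ + 4y₅ + 2y₆ + 4y₇ + y₈] = 0.333333·(-65.173) = -21.72433.

-21.72433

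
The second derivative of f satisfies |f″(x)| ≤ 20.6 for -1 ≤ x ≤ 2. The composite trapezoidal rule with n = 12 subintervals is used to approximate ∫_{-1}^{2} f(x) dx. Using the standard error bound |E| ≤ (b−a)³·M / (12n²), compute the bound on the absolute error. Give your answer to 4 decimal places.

|E| ≤ (3)³·20.6 / (12·12²) = 556.2/1728 = 0.3219.

0.3219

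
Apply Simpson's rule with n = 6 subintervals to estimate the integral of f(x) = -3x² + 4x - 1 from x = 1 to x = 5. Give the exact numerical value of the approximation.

h = (5 − 1)/6 = 0.666667.
Nodes x₀,…,x₆ = 1, 1.666667, 2.333333, 3, 3.666667, 4.333333, 5.
f(x) = -3x² + 4x - 1: f₀=0, f₁=-2.666667, f₂=-8, f₃=-16, f₄=-26.666667, f₅=-40, f₆=-56.
(h/3)·[f₀ + 4f₁ + 2f₂ + 4f₃ + 2f₄ + 4f₅ + f₆] = 0.222222·(-360) = -80.

-80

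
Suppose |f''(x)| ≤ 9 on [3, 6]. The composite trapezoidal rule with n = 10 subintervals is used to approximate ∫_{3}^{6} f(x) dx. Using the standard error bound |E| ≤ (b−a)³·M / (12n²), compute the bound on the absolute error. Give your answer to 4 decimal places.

|E| ≤ (3)³·9 / (12·10²) = 243/1200 = 0.2025.

0.2025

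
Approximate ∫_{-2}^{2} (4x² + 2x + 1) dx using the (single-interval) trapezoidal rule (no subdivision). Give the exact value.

T = (b−a)/2 · [f(-2) + f(2)] = 2·[13 + 21] = 68.

68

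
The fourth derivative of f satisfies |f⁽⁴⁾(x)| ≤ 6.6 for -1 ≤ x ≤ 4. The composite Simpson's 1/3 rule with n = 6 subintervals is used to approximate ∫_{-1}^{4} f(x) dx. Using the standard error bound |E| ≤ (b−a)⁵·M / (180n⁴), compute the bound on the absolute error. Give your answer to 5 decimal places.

|E| ≤ (5)⁵·6.6 / (180·6⁴) = 20625/233280 = 0.08841.

0.08841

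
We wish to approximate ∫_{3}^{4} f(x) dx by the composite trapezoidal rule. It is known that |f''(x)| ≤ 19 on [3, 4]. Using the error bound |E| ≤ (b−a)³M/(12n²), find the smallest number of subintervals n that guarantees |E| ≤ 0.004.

Need 19/(12n²) ≤ 0.004.
n² ≥ 19/(12·0.004) = 395.833 ⇒ n ≥ 19.8956, so the smallest n is 20.

20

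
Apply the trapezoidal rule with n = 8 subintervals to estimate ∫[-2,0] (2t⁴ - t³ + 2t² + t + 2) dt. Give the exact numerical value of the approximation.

h = (0 − (-2))/8 = 0.25.
Nodes t₀,…,t₈ = -2, -1.75, -1.5, -1.25, -1, -0.75, -0.5, -0.25, 0.
f(t) = 2t⁴ - t³ + 2t² + t + 2: f₀=48, f₁=30.4921875, f₂=18.5, f₃=10.7109375, f₄=6, f₅=3.4296875, f₆=2.25, f₇=1.8984375, f₈=2.
(h/2)·[f₀ + 2f₁ + 2f₂ + 2f₃ + 2f₄ + 2f₅ + 2f₆ + 2f₇ + f₈] = 0.125·(196.5625) = 24.5703125.

24.5703125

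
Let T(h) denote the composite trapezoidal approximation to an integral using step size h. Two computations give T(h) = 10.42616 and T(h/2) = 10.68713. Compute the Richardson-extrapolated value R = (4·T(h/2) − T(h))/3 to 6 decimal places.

10.774120

R = (4·T(h/2) − T(h)) / 3 = (4·10.68713 − 10.42616)/3 = (32.32236)/3 = 10.774120.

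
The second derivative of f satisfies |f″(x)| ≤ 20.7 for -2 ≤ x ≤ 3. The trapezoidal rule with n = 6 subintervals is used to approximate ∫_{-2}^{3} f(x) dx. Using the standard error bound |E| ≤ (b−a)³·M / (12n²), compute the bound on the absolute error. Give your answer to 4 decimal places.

|E| ≤ (5)³·20.7 / (12·6²) = 2587.5/432 = 5.9896.

5.9896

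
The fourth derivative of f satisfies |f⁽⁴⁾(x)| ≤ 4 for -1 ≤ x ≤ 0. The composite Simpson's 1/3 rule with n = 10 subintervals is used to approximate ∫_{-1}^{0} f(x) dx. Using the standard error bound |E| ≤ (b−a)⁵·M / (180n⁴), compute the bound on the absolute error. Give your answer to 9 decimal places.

|E| ≤ (1)⁵·4 / (180·10⁴) = 4/1800000 = 0.000002222.

0.000002222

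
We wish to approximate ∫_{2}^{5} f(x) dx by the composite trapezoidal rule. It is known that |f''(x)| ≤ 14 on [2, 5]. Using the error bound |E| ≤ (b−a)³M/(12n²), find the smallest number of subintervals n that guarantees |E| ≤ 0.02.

40

Need 378/(12n²) ≤ 0.02.
n² ≥ 378/(12·0.02) = 1575 ⇒ n ≥ 39.6863, so the smallest n is 40.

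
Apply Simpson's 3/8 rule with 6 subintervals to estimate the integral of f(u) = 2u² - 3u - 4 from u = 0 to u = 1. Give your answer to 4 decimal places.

-4.8333

h = (1 − 0)/6 = 0.166667.
Nodes u₀,…,u₆ = 0, 0.166667, 0.333333, 0.5, 0.666667, 0.833333, 1.
f(u) = 2u² - 3u - 4: f₀=-4, f₁=-4.444444, f₂=-4.777778, f₃=-5, f₄=-5.111111, f₅=-5.111111, f₆=-5.
(3h/8)·[f₀ + 3f₁ + 3f₂ + 2f₃ + 3f₄ + 3f₅ + f₆] = 0.0625·(-77.333333) = -4.8333.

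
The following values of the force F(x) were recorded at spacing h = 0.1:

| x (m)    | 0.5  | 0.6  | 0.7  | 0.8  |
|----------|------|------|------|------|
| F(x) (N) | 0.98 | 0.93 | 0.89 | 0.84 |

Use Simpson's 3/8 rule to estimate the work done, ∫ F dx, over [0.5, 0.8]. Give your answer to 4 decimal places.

0.2730

h = 0.1, n = 3.
(3h/8)·[y₀ + 3y₁ + 3y₂ + y₃] = 0.0375·(7.28) = 0.2730.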